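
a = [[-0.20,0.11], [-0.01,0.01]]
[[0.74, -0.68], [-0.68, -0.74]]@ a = [[-0.14, 0.07], [0.14, -0.08]]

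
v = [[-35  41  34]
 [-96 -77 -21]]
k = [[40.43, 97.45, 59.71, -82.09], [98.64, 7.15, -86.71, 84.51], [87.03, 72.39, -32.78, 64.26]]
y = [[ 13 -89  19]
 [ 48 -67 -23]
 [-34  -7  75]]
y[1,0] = 48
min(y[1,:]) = -67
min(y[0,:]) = -89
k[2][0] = 87.03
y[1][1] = -67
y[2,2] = 75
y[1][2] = -23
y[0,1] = -89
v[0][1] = 41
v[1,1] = -77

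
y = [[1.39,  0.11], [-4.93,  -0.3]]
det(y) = 0.13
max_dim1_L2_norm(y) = 4.94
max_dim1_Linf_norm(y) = 4.93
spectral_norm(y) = 5.13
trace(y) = 1.09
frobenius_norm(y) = 5.13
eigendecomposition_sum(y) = [[1.46, 0.13], [-5.71, -0.50]] + [[-0.07, -0.02], [0.78, 0.20]]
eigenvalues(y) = [0.96, 0.13]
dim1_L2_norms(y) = [1.39, 4.94]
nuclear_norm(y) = 5.16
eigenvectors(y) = [[0.25,-0.09], [-0.97,1.00]]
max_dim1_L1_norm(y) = 5.23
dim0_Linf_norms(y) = [4.93, 0.3]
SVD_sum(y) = [[1.39,0.09], [-4.93,-0.31]] + [[-0.00, 0.02], [-0.00, 0.01]]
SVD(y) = [[-0.27, 0.96], [0.96, 0.27]] @ diag([5.132105212395135, 0.02441493204335984]) @ [[-1.0, -0.06], [-0.06, 1.00]]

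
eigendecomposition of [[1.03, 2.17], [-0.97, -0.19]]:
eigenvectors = [[0.83+0.00j, (0.83-0j)], [(-0.23+0.5j), -0.23-0.50j]]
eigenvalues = [(0.42+1.32j), (0.42-1.32j)]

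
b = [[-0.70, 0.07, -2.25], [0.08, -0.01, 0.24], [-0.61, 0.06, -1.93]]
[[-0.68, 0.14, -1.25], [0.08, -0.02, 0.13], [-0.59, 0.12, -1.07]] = b@ [[0.62,0.03,0.11], [0.03,0.69,-0.05], [0.11,-0.05,0.52]]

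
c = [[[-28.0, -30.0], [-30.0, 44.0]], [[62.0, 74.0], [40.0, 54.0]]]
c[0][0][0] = -28.0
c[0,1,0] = -30.0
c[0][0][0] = -28.0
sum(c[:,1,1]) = 98.0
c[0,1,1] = 44.0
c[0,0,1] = -30.0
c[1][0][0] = 62.0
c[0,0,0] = -28.0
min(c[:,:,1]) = -30.0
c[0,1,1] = 44.0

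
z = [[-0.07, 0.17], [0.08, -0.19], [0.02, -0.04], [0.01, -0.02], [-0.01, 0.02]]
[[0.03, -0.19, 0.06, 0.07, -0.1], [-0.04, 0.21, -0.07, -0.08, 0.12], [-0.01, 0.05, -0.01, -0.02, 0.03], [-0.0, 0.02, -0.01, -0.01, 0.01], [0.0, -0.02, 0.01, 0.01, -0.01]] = z @[[-0.36, 0.34, 0.57, -1.23, 0.26], [0.05, -0.97, 0.6, -0.11, -0.51]]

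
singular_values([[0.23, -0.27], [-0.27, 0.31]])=[0.54, 0.0]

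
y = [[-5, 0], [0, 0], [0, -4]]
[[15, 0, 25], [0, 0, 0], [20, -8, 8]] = y @ [[-3, 0, -5], [-5, 2, -2]]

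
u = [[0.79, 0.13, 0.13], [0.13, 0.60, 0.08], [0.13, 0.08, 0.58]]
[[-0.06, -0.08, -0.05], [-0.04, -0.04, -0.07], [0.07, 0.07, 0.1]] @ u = [[-0.06, -0.06, -0.04], [-0.05, -0.03, -0.05], [0.08, 0.06, 0.07]]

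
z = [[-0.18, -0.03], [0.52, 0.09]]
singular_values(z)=[0.56, 0.0]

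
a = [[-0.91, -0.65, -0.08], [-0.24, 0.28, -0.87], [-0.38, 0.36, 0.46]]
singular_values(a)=[1.13, 0.98, 0.62]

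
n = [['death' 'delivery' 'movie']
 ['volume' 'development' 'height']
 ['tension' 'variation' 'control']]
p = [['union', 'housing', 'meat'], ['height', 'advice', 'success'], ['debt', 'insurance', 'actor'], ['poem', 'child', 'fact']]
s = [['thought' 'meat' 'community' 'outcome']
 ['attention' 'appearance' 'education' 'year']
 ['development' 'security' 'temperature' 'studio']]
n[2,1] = 'variation'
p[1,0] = 'height'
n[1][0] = 'volume'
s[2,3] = 'studio'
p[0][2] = 'meat'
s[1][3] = 'year'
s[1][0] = 'attention'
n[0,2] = 'movie'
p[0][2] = 'meat'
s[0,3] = 'outcome'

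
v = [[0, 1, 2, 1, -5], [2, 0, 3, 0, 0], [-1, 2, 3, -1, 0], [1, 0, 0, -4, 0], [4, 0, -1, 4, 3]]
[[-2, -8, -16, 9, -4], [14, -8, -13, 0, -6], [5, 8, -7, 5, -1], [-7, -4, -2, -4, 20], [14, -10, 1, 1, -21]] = v @ [[1, -4, -2, 0, 0], [-2, 2, 0, 3, 0], [4, 0, -3, 0, -2], [2, 0, 0, 1, -5], [2, 2, 2, -1, -1]]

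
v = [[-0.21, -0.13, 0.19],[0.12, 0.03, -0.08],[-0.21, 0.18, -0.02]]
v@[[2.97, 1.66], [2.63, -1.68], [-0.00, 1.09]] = [[-0.97, 0.08], [0.44, 0.06], [-0.15, -0.67]]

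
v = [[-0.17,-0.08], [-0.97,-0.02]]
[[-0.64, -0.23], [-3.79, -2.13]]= v @ [[3.91, 2.23], [-0.31, -1.84]]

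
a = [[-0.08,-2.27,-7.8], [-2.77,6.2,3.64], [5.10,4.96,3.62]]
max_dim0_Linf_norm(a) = 7.8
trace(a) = 9.74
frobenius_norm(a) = 13.75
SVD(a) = [[-0.63, 0.16, 0.76], [0.55, -0.61, 0.58], [0.56, 0.78, 0.29]] @ diag([11.752756418584191, 5.680946129045732, 4.321732019029913]) @ [[0.12, 0.64, 0.76], [0.99, -0.05, -0.11], [-0.04, 0.76, -0.64]]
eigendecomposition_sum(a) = [[(0.04+2.86j), 1.00+1.26j, -2.60+0.94j], [-1.52-0.00j, (-0.68+0.52j), (-0.48-1.39j)], [2.50-0.17j, 1.06-0.93j, (0.94+2.23j)]] + [[0.04-2.86j,  (1-1.26j),  -2.60-0.94j], [-1.52+0.00j,  -0.68-0.52j,  -0.48+1.39j], [(2.5+0.17j),  1.06+0.93j,  (0.94-2.23j)]] + [[(-0.15-0j), -4.27-0.00j, (-2.6+0j)], [(0.27+0j), 7.56+0.00j, (4.6-0j)], [0.10+0.00j, 2.85+0.00j, (1.73-0j)]]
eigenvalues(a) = [(0.3+5.61j), (0.3-5.61j), (9.14+0j)]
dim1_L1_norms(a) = [10.15, 12.61, 13.68]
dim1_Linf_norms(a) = [7.8, 6.2, 5.1]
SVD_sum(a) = [[-0.86, -4.74, -5.58],[0.75, 4.13, 4.86],[0.76, 4.20, 4.94]] + [[0.90, -0.04, -0.1], [-3.43, 0.16, 0.39], [4.39, -0.21, -0.50]] + [[-0.12,2.52,-2.12], [-0.09,1.90,-1.6], [-0.05,0.97,-0.82]]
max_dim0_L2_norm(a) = 9.34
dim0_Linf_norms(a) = [5.1, 6.2, 7.8]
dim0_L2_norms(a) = [5.8, 8.26, 9.34]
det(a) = 288.55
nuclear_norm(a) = 21.76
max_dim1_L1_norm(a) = 13.68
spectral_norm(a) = 11.75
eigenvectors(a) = [[(0.7+0j), (0.7-0j), -0.47+0.00j], [-0.01+0.37j, (-0.01-0.37j), 0.83+0.00j], [-0.03-0.61j, (-0.03+0.61j), (0.31+0j)]]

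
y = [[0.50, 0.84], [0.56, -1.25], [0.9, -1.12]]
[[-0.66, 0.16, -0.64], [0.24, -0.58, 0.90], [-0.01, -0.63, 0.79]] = y @ [[-0.57, -0.26, -0.04], [-0.45, 0.35, -0.74]]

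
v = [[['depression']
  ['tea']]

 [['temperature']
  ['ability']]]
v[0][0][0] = 'depression'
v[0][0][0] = 'depression'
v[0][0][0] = 'depression'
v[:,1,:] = [['tea'], ['ability']]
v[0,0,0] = 'depression'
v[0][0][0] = 'depression'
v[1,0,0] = 'temperature'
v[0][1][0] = 'tea'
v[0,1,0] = 'tea'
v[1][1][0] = 'ability'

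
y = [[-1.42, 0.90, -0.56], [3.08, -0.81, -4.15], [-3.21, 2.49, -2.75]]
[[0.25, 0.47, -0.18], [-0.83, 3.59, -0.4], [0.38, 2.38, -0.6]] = y @ [[-0.57, 0.11, 0.18],[-0.68, 0.19, 0.20],[-0.09, -0.82, 0.19]]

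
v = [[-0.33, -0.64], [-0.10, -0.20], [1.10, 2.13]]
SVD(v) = [[-0.29, -0.12],  [-0.09, -0.98],  [0.95, -0.13]] @ diag([2.513044252735913, 0.0029298107447428686]) @ [[0.46, 0.89], [-0.89, 0.46]]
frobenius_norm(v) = 2.51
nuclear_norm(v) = 2.52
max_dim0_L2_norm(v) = 2.23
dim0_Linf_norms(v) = [1.1, 2.13]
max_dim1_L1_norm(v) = 3.23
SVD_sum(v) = [[-0.33, -0.64], [-0.1, -0.20], [1.1, 2.13]] + [[0.0, -0.00], [0.0, -0.00], [0.0, -0.0]]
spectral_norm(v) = 2.51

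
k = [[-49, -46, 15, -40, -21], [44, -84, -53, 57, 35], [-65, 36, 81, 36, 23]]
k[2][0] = -65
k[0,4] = -21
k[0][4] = -21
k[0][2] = 15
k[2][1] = 36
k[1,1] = -84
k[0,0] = -49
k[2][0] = -65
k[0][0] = -49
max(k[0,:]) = 15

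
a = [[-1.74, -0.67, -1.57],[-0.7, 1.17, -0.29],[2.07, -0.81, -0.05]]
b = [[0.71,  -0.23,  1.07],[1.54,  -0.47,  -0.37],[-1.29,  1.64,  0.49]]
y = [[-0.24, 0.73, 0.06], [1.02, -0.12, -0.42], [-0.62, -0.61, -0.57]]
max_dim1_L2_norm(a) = 2.44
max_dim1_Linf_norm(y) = 1.02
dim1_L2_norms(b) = [1.3, 1.65, 2.14]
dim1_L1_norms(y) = [1.03, 1.56, 1.8]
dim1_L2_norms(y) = [0.77, 1.11, 1.04]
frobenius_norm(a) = 3.58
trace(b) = 0.73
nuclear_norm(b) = 4.60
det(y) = 0.62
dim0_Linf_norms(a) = [2.07, 1.17, 1.57]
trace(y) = -0.93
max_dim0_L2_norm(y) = 1.22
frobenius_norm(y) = 1.70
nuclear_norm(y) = 2.78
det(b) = 2.38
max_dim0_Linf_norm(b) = 1.64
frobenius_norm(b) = 3.00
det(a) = 3.85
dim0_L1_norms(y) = [1.88, 1.46, 1.05]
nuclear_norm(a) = 5.52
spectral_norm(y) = 1.22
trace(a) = -0.62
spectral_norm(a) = 3.03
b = a @ y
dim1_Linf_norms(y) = [0.73, 1.02, 0.62]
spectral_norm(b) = 2.64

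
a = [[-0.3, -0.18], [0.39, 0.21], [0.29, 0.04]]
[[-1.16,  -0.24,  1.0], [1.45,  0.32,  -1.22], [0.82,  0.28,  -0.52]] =a@[[2.5, 1.00, -1.32], [2.26, -0.31, -3.37]]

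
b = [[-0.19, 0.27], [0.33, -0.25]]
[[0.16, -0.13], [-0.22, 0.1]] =b @ [[-0.43, -0.13],  [0.30, -0.58]]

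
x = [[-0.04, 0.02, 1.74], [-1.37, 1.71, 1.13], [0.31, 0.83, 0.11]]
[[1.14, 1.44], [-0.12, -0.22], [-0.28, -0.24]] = x @ [[0.07,0.24], [-0.45,-0.49], [0.66,0.84]]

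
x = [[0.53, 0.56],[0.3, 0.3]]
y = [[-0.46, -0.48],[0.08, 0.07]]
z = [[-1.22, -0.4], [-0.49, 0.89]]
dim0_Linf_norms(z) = [1.22, 0.89]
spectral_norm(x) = 0.88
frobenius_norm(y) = 0.67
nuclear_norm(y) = 0.68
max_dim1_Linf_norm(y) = 0.48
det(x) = -0.01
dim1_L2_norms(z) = [1.28, 1.02]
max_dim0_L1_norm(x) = 0.86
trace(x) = 0.83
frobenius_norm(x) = 0.88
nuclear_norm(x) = 0.89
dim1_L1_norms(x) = [1.09, 0.6]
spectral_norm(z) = 1.32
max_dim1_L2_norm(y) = 0.66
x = z @ y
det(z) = -1.28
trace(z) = -0.33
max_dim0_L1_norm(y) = 0.55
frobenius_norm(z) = 1.64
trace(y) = -0.39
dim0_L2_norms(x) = [0.61, 0.64]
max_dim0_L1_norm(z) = 1.71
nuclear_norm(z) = 2.29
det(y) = 0.01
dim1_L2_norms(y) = [0.66, 0.11]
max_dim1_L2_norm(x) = 0.77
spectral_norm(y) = 0.67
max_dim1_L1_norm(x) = 1.09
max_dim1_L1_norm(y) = 0.94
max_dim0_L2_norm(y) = 0.49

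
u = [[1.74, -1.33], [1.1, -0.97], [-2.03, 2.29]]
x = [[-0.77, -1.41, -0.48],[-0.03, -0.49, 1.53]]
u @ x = [[-1.3,-1.80,-2.87], [-0.82,-1.08,-2.01], [1.49,1.74,4.48]]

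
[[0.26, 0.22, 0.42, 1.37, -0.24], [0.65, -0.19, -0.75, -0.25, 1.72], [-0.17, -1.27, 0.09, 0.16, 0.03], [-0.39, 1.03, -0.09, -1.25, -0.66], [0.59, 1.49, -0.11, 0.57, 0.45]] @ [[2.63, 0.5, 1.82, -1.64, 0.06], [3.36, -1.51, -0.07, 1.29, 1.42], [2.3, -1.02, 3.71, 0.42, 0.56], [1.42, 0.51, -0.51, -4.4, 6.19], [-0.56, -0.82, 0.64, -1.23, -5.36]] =[[4.47, 0.26, 1.16, -5.70, 10.33], [-1.97, -0.16, -0.36, -2.64, -11.42], [-4.3, 1.80, 0.05, -2.06, -0.93], [0.82, -1.75, -0.9, 8.24, -2.81], [6.86, -1.92, 0.56, -2.15, 3.21]]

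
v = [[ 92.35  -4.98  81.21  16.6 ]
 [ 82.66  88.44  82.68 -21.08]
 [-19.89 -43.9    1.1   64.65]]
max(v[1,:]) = 88.44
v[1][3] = -21.08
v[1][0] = 82.66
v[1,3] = -21.08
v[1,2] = 82.68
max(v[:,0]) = 92.35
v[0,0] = 92.35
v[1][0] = 82.66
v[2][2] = 1.1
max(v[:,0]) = 92.35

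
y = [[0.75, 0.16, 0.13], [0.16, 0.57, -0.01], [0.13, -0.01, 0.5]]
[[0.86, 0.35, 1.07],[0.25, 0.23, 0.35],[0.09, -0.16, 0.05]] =y @ [[1.14,0.49,1.43], [0.12,0.25,0.21], [-0.11,-0.45,-0.27]]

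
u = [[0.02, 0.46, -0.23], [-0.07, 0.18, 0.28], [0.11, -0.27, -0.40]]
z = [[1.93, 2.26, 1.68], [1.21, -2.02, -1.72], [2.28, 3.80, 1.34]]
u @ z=[[0.07, -1.76, -1.07], [0.72, 0.54, -0.05], [-1.03, -0.73, 0.11]]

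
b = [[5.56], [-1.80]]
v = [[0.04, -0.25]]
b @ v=[[0.22, -1.39], [-0.07, 0.45]]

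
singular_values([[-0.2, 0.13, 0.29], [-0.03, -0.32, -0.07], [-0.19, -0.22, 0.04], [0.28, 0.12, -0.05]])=[0.48, 0.43, 0.11]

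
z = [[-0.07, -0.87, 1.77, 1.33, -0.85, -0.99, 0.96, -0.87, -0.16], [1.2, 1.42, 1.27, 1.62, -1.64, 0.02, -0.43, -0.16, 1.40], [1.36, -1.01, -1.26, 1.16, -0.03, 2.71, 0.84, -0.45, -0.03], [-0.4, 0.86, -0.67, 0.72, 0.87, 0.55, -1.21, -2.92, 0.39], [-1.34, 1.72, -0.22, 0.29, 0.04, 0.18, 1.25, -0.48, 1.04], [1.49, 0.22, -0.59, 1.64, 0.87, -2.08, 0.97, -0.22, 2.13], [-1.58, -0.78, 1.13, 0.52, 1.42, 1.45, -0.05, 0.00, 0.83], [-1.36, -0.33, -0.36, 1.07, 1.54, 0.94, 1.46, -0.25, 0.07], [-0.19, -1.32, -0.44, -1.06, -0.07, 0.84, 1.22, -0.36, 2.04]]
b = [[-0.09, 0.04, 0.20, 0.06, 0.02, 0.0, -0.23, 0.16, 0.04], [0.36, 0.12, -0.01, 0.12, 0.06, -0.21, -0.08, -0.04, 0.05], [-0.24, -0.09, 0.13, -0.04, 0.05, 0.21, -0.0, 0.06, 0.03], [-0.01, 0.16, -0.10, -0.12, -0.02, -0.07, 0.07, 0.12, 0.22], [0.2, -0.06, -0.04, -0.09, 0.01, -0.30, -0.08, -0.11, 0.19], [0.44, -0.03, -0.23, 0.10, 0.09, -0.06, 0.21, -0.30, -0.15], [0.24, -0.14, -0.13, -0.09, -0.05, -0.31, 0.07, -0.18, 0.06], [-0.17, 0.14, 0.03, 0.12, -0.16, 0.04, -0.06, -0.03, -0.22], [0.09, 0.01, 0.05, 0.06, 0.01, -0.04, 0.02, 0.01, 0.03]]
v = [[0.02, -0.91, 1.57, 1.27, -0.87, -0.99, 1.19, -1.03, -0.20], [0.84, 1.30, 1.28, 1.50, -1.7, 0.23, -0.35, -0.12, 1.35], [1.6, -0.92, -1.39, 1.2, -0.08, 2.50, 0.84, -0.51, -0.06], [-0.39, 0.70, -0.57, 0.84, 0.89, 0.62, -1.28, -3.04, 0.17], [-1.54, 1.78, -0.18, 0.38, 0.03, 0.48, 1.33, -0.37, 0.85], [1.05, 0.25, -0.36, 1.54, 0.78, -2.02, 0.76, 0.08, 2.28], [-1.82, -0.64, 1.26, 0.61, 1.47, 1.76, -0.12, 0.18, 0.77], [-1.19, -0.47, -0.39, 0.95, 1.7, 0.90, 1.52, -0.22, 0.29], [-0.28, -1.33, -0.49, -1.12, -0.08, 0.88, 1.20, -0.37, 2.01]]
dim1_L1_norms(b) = [0.84, 1.05, 0.85, 0.89, 1.08, 1.61, 1.27, 0.97, 0.32]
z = v + b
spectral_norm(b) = 0.97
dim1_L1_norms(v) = [8.05, 8.67, 9.1, 8.5, 6.94, 9.12, 8.63, 7.63, 7.76]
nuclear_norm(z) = 27.29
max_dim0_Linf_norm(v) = 3.04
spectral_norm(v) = 4.92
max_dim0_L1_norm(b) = 1.84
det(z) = -937.71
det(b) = -0.00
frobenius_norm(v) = 10.05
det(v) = -26.70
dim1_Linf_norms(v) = [1.57, 1.7, 2.5, 3.04, 1.78, 2.28, 1.82, 1.7, 2.01]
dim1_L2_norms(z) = [3.01, 3.54, 3.75, 3.62, 2.79, 3.99, 3.08, 2.95, 3.1]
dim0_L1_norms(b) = [1.84, 0.79, 0.92, 0.8, 0.47, 1.24, 0.82, 1.01, 0.99]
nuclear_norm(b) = 2.74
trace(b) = 0.06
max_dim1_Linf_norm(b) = 0.44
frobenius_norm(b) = 1.28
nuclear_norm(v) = 27.52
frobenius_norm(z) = 10.01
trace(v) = 0.45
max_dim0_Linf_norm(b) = 0.44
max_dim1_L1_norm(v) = 9.12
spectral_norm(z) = 4.92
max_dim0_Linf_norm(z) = 2.92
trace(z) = 0.51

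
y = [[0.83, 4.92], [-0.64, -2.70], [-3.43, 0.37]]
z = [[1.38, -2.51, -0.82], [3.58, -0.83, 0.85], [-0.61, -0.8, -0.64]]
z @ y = [[5.56, 13.26], [0.59, 20.17], [2.20, -1.08]]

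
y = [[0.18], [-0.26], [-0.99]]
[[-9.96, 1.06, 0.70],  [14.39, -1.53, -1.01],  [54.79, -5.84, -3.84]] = y @ [[-55.34, 5.90, 3.88]]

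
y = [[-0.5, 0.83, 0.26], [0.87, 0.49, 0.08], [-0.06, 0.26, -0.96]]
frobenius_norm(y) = 1.73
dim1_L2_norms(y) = [1.0, 1.0, 1.0]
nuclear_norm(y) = 3.00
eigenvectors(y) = [[-0.50+0.00j, 0.02+0.62j, 0.02-0.62j],[(-0.86+0j), (0.07-0.35j), 0.07+0.35j],[(-0.1+0j), (-0.7+0j), (-0.7-0j)]]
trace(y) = -0.97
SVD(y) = [[-0.79, -0.50, 0.36], [0.61, -0.72, 0.32], [0.10, 0.47, 0.87]] @ diag([1.0063817425030295, 0.999628948367906, 0.9953078689237015]) @ [[0.91, -0.33, -0.25], [-0.41, -0.65, -0.64], [0.05, 0.69, -0.72]]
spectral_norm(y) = 1.01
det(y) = 1.00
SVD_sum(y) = [[-0.72,0.26,0.20],[0.56,-0.2,-0.15],[0.09,-0.03,-0.03]] + [[0.2,0.32,0.32],[0.30,0.47,0.47],[-0.19,-0.31,-0.31]] + [[0.02, 0.25, -0.26], [0.02, 0.22, -0.23], [0.04, 0.60, -0.63]]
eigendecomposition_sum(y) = [[0.25+0.00j, (0.43-0j), 0.05+0.00j], [(0.43+0j), (0.74-0j), 0.09+0.00j], [0.05+0.00j, (0.09-0j), (0.01+0j)]] + [[(-0.37+0.06j),  (0.2-0.08j),  0.10+0.42j], [0.22+0.01j,  -0.13+0.02j,  (-0-0.26j)], [(-0.05-0.43j),  0.09+0.23j,  -0.49+0.10j]] + [[(-0.37-0.06j), (0.2+0.08j), (0.1-0.42j)], [0.22-0.01j, -0.13-0.02j, (-0+0.26j)], [(-0.05+0.43j), 0.09-0.23j, -0.49-0.10j]]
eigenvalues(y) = [(1+0j), (-0.98+0.18j), (-0.98-0.18j)]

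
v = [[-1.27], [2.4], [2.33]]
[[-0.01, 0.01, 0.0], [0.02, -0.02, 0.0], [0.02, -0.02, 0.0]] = v @ [[0.01, -0.01, -0.0]]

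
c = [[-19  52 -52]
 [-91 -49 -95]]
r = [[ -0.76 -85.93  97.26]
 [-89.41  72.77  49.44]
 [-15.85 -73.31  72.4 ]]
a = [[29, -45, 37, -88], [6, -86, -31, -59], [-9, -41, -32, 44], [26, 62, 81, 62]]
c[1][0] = -91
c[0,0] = -19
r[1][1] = 72.77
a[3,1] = 62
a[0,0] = 29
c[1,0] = -91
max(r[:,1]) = 72.77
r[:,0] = [-0.76, -89.41, -15.85]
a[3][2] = 81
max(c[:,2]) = -52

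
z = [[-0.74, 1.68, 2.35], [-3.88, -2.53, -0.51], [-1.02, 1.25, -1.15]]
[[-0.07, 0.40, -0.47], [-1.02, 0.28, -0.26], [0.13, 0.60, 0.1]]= z@[[0.17, -0.22, 0.09],[0.16, 0.24, -0.00],[-0.09, -0.07, -0.17]]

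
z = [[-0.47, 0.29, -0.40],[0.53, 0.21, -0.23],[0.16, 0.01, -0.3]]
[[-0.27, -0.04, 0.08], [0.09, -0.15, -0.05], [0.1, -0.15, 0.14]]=z@[[0.34, -0.17, -0.09], [-0.62, 0.15, -0.60], [-0.17, 0.40, -0.54]]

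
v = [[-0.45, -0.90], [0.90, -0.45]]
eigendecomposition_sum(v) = [[(-0.22+0.45j),(-0.45-0.23j)], [0.45+0.22j,-0.22+0.45j]] + [[-0.22-0.45j,  -0.45+0.23j], [(0.45-0.22j),  (-0.22-0.45j)]]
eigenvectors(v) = [[0.71+0.00j,0.71-0.00j], [0.00-0.71j,0.00+0.71j]]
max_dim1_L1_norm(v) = 1.35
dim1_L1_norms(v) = [1.35, 1.35]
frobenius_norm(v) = 1.42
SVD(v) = [[-0.45, 0.89], [0.89, 0.45]] @ diag([1.0062305898749055, 1.0062305898749053]) @ [[1.00, 0.00], [-0.00, -1.00]]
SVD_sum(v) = [[-0.45, 0.0], [0.90, 0.0]] + [[0.0, -0.9], [0.00, -0.45]]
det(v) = 1.01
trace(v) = -0.90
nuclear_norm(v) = 2.01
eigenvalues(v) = [(-0.45+0.9j), (-0.45-0.9j)]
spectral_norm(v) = 1.01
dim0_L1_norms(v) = [1.35, 1.35]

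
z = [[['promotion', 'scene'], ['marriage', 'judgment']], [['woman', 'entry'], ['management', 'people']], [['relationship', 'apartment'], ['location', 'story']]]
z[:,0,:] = [['promotion', 'scene'], ['woman', 'entry'], ['relationship', 'apartment']]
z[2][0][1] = 'apartment'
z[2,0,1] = 'apartment'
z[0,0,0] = 'promotion'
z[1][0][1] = 'entry'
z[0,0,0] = 'promotion'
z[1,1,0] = 'management'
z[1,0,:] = ['woman', 'entry']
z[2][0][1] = 'apartment'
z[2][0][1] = 'apartment'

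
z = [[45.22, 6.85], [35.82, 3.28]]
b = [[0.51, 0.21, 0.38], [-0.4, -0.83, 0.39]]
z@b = [[20.32, 3.81, 19.86], [16.96, 4.80, 14.89]]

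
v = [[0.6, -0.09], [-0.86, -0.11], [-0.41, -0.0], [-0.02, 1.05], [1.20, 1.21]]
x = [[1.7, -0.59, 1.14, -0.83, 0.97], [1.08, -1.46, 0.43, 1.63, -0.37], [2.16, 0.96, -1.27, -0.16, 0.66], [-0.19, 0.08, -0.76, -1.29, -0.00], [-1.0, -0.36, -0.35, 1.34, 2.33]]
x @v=[[2.24, 0.21], [1.25, 1.33], [1.79, 0.33], [0.15, -1.35], [2.62, 4.36]]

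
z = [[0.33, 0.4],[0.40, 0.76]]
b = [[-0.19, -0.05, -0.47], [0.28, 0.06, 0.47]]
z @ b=[[0.05, 0.01, 0.03],[0.14, 0.03, 0.17]]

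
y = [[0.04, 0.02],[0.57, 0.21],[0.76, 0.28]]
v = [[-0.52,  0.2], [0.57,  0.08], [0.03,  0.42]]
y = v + [[0.56, -0.18], [0.00, 0.13], [0.73, -0.14]]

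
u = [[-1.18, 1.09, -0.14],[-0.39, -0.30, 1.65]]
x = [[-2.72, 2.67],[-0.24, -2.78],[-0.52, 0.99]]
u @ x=[[3.02, -6.32], [0.27, 1.43]]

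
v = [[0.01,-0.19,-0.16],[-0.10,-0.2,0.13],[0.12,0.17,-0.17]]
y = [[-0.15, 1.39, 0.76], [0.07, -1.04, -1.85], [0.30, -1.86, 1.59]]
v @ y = [[-0.06, 0.51, 0.10], [0.04, -0.17, 0.50], [-0.06, 0.31, -0.49]]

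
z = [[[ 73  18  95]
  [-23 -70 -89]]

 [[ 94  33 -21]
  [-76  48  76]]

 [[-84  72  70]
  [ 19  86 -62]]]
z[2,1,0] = 19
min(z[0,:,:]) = -89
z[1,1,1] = 48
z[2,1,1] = 86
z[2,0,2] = 70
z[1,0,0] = 94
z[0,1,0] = -23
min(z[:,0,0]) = -84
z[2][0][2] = 70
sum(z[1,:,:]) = 154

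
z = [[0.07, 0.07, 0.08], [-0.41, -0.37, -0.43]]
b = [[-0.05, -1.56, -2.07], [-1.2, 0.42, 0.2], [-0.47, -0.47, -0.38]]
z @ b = [[-0.13,-0.12,-0.16], [0.67,0.69,0.94]]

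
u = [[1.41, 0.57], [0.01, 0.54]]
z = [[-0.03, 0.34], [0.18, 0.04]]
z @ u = [[-0.04, 0.17], [0.25, 0.12]]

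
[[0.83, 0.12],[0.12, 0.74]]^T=[[0.83, 0.12], [0.12, 0.74]]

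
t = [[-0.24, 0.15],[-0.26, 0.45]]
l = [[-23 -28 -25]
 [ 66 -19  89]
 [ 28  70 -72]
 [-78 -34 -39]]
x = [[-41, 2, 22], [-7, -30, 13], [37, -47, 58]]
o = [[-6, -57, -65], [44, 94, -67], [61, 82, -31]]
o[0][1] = -57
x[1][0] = -7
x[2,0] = 37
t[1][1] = 0.448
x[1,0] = -7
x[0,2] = 22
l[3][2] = -39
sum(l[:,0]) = -7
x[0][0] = -41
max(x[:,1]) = 2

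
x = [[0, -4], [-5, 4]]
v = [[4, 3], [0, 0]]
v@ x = [[-15, -4], [0, 0]]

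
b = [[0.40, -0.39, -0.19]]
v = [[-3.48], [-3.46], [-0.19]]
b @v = [[-0.01]]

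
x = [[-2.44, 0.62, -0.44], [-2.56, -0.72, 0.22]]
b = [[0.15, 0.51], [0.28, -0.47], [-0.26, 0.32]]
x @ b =[[-0.08,  -1.68], [-0.64,  -0.90]]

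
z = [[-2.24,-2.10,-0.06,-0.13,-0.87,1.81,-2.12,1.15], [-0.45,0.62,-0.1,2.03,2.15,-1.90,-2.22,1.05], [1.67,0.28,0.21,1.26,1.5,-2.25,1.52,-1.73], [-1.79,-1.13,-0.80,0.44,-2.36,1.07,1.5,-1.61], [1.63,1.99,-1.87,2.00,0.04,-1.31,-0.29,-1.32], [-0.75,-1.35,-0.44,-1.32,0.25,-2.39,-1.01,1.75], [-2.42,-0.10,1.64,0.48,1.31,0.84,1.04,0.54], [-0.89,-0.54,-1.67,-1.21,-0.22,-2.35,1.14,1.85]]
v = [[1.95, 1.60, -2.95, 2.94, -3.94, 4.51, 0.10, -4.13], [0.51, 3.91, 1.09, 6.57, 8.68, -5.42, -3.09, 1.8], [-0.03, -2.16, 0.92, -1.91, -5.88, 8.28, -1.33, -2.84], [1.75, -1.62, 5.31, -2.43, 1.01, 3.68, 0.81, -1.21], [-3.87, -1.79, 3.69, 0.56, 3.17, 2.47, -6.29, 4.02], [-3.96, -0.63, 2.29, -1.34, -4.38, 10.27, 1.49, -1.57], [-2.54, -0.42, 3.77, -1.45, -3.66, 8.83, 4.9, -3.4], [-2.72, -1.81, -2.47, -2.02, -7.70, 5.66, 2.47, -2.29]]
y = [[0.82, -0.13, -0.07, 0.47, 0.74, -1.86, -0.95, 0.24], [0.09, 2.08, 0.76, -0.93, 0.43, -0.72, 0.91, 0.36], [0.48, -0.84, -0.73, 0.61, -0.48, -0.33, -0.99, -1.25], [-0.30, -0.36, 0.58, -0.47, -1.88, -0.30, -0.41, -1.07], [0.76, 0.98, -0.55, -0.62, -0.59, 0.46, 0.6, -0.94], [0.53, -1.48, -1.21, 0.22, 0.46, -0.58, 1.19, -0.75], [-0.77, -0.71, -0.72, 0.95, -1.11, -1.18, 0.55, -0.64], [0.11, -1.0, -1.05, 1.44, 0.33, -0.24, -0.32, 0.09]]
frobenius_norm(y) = 6.68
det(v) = 3246.74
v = y @ z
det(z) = 411.67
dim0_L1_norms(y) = [3.86, 7.58, 5.67, 5.71, 6.02, 5.67, 5.92, 5.34]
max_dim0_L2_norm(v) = 18.8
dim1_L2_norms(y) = [2.43, 2.73, 2.17, 2.39, 2.01, 2.55, 2.42, 2.11]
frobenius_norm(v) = 31.02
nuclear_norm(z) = 27.10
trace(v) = 20.40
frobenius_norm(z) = 11.50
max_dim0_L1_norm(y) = 7.58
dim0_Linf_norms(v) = [3.96, 3.91, 5.31, 6.57, 8.68, 10.27, 6.29, 4.13]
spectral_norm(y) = 4.30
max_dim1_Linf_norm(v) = 10.27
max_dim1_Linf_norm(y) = 2.08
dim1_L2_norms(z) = [4.39, 4.36, 4.14, 4.11, 4.2, 3.77, 3.55, 3.95]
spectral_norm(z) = 7.00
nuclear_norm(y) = 15.75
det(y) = 7.33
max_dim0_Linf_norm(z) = 2.42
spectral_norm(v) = 25.33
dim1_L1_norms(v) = [22.12, 31.07, 23.35, 17.82, 25.86, 25.93, 28.97, 27.14]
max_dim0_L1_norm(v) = 49.12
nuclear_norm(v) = 61.14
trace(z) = -0.43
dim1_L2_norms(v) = [8.75, 13.32, 11.05, 7.51, 10.2, 12.35, 12.24, 11.11]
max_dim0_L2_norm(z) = 5.17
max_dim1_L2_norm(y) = 2.73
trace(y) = 1.17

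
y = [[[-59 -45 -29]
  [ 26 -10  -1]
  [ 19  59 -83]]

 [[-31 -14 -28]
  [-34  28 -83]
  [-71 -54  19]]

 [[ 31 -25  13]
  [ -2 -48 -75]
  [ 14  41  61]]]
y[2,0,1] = -25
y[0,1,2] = -1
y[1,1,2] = -83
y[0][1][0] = 26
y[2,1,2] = -75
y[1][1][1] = 28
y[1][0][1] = -14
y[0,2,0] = 19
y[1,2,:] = [-71, -54, 19]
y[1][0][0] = -31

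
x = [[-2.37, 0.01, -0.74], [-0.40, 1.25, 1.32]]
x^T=[[-2.37,-0.4], [0.01,1.25], [-0.74,1.32]]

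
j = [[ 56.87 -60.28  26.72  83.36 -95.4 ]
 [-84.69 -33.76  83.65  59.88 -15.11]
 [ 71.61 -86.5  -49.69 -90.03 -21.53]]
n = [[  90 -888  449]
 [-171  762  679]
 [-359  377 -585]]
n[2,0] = -359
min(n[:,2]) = -585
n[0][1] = -888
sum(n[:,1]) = 251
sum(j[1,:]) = 9.97000000000002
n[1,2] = 679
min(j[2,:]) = -90.03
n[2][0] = -359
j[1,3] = 59.88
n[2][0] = -359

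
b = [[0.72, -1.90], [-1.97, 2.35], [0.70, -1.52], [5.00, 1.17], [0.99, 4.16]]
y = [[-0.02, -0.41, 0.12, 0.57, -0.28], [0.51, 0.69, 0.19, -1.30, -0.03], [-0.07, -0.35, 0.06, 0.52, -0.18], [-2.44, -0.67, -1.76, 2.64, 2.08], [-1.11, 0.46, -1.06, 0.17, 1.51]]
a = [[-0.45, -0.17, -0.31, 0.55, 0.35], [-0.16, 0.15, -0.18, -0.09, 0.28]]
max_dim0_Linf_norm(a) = 0.55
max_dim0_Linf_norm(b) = 5.0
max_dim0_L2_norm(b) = 5.56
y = b @ a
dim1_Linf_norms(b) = [1.9, 2.35, 1.52, 5.0, 4.16]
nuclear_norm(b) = 11.03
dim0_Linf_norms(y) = [2.44, 0.69, 1.76, 2.64, 2.08]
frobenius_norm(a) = 0.96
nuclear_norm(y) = 6.99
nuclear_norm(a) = 1.25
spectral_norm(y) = 5.04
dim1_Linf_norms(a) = [0.55, 0.28]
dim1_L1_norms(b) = [2.62, 4.32, 2.22, 6.17, 5.15]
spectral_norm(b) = 5.78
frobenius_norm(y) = 5.40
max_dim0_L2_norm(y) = 3.05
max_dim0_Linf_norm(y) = 2.64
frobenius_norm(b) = 7.81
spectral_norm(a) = 0.89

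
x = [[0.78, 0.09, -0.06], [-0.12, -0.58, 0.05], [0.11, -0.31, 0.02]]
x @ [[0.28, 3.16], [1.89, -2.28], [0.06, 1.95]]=[[0.38, 2.14], [-1.13, 1.04], [-0.55, 1.09]]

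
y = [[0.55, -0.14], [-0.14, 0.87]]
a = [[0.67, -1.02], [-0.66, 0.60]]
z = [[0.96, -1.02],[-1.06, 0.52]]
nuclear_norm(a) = 1.68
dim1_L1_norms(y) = [0.69, 1.01]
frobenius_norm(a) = 1.51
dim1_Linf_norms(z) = [1.02, 1.06]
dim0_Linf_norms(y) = [0.55, 0.87]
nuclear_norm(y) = 1.42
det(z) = -0.58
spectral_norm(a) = 1.50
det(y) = 0.46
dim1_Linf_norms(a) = [1.02, 0.66]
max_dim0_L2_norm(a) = 1.18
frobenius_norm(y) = 1.05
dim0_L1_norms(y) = [0.69, 1.01]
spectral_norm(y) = 0.92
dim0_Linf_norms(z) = [1.06, 1.02]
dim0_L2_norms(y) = [0.57, 0.88]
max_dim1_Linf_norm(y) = 0.87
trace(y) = 1.42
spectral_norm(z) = 1.80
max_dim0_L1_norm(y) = 1.01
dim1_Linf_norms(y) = [0.55, 0.87]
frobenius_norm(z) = 1.83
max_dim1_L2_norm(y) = 0.88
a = z @ y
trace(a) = 1.27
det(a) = -0.27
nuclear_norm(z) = 2.13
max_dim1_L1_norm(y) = 1.01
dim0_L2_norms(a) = [0.94, 1.18]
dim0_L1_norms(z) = [2.02, 1.54]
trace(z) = 1.48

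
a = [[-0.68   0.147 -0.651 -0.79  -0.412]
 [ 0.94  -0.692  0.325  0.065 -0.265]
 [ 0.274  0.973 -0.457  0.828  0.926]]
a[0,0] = -0.68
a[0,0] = -0.68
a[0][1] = 0.147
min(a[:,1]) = -0.692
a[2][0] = 0.274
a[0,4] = -0.412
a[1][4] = -0.265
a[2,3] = 0.828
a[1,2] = 0.325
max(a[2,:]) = 0.973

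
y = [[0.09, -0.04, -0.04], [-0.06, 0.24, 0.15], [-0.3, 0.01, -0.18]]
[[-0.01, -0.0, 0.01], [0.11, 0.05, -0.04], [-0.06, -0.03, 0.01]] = y @[[0.13, 0.05, 0.04],[0.38, 0.16, -0.08],[0.15, 0.07, -0.13]]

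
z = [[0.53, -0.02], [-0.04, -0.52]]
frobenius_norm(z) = 0.74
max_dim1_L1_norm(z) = 0.56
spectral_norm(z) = 0.54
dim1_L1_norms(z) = [0.55, 0.56]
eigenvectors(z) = [[1.0, 0.02], [-0.04, 1.0]]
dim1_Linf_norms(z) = [0.53, 0.52]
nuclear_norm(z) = 1.05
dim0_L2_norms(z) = [0.53, 0.52]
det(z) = -0.28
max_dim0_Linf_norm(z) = 0.53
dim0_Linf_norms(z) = [0.53, 0.52]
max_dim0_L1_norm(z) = 0.57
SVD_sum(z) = [[0.39, 0.22], [-0.26, -0.15]] + [[0.14, -0.24], [0.22, -0.37]]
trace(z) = 0.01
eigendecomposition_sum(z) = [[0.53,-0.01],[-0.02,0.0]] + [[-0.0, -0.01], [-0.02, -0.52]]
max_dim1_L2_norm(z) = 0.53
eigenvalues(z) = [0.53, -0.52]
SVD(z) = [[-0.84,0.55], [0.55,0.84]] @ diag([0.5370367841762421, 0.5146761044012441]) @ [[-0.87,-0.50],[0.5,-0.87]]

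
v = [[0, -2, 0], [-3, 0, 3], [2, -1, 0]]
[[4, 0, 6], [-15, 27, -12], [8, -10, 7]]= v @ [[3, -5, 2], [-2, 0, -3], [-2, 4, -2]]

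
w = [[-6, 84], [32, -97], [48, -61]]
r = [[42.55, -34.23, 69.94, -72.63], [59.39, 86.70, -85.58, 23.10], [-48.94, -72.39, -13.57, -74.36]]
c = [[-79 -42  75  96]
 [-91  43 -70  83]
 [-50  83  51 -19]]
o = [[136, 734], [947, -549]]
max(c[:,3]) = 96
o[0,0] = 136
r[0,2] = 69.94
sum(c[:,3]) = 160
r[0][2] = 69.94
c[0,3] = 96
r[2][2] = -13.57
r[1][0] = 59.39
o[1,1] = -549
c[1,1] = 43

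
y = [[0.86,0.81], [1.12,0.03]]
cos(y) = [[0.31, -0.29], [-0.4, 0.61]]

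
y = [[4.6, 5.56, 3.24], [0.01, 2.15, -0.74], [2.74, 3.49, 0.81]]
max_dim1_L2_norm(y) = 7.91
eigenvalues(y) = [5.63, -0.7, 2.63]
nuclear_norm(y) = 11.72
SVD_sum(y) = [[4.56, 5.86, 2.65],  [0.78, 1.01, 0.46],  [2.58, 3.31, 1.5]] + [[0.21, -0.37, 0.46],[-0.61, 1.07, -1.33],[-0.19, 0.33, -0.41]] + [[-0.17, 0.07, 0.14], [-0.17, 0.07, 0.13], [0.35, -0.15, -0.28]]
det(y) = -10.40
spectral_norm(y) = 9.15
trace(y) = 7.56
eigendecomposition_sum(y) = [[5.74, 11.28, 2.12], [-0.59, -1.15, -0.22], [2.83, 5.58, 1.05]] + [[-0.23,-0.1,0.44], [0.07,0.03,-0.13], [0.26,0.11,-0.50]] + [[-0.91, -5.63, 0.67], [0.53, 3.27, -0.39], [-0.35, -2.19, 0.26]]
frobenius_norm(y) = 9.39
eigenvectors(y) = [[0.89,  0.65,  0.82], [-0.09,  -0.19,  -0.48], [0.44,  -0.73,  0.32]]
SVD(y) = [[-0.86, 0.31, -0.4], [-0.15, -0.91, -0.39], [-0.49, -0.28, 0.83]] @ diag([9.153169372300823, 1.995057423786256, 0.5695931159779581]) @ [[-0.58, -0.74, -0.34], [0.34, -0.59, 0.73], [0.74, -0.31, -0.59]]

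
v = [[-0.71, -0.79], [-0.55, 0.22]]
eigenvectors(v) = [[-0.92, 0.53], [-0.40, -0.85]]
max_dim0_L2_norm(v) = 0.9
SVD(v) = [[-0.97, -0.25], [-0.25, 0.97]] @ diag([1.088361417645236, 0.5427425030170865]) @ [[0.76, 0.65], [-0.65, 0.76]]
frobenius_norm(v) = 1.22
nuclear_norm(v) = 1.63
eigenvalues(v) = [-1.05, 0.56]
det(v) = -0.59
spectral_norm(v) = 1.09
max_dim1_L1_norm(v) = 1.5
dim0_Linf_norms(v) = [0.71, 0.79]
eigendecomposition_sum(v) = [[-0.83, -0.51], [-0.36, -0.22]] + [[0.12, -0.28], [-0.19, 0.44]]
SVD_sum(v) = [[-0.8, -0.69],[-0.21, -0.18]] + [[0.09,-0.1], [-0.34,0.40]]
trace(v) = -0.49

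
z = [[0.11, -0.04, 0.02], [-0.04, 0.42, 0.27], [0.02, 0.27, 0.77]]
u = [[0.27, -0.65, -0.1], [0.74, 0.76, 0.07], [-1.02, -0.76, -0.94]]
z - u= [[-0.16, 0.61, 0.12],[-0.78, -0.34, 0.2],[1.04, 1.03, 1.71]]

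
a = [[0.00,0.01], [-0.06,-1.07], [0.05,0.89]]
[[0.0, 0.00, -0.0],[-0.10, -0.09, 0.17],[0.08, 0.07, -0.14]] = a@[[0.17, -0.33, 0.19],[0.08, 0.1, -0.17]]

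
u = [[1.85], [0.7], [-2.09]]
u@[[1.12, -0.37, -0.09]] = [[2.07,-0.68,-0.17], [0.78,-0.26,-0.06], [-2.34,0.77,0.19]]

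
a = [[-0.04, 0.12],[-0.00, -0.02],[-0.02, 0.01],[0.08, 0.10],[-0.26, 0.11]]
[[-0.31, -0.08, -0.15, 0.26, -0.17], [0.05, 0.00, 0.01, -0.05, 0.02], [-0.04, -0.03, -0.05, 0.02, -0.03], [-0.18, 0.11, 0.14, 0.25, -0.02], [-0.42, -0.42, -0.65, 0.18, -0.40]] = a@ [[0.64, 1.55, 2.3, 0.26, 1.08],[-2.33, -0.18, -0.45, 2.26, -1.09]]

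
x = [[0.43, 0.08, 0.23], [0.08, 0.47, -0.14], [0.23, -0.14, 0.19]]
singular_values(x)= [0.57, 0.52, 0.0]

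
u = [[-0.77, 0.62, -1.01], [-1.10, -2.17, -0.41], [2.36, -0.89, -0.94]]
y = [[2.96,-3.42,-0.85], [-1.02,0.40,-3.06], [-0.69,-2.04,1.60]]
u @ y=[[-2.21, 4.94, -2.86], [-0.76, 3.73, 6.92], [8.54, -6.51, -0.79]]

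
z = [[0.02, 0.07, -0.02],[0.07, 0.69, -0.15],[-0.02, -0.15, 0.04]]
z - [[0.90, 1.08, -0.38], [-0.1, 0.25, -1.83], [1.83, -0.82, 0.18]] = [[-0.88, -1.01, 0.36], [0.17, 0.44, 1.68], [-1.85, 0.67, -0.14]]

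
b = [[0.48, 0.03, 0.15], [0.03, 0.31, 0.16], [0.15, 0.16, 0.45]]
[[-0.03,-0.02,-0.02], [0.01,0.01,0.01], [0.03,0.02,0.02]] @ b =[[-0.02, -0.01, -0.02], [0.01, 0.0, 0.01], [0.02, 0.01, 0.02]]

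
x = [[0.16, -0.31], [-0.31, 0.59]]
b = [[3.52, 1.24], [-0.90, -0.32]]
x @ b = [[0.84, 0.30], [-1.62, -0.57]]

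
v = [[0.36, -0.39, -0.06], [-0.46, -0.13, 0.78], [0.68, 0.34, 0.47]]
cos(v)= [[0.86, 0.05, 0.17], [-0.19, 0.77, -0.14], [-0.19, 0.07, 0.78]]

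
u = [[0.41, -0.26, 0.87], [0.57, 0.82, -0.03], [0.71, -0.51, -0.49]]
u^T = [[0.41, 0.57, 0.71], [-0.26, 0.82, -0.51], [0.87, -0.03, -0.49]]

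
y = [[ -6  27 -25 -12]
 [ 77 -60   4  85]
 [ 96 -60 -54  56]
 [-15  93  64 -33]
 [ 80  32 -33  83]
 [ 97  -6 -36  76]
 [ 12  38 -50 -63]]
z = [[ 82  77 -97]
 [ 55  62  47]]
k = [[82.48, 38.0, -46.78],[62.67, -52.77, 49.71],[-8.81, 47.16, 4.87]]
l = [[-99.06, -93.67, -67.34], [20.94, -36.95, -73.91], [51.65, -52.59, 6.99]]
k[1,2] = 49.71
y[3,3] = -33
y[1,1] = -60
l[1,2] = -73.91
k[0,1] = 38.0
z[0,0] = 82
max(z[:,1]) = 77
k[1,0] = 62.67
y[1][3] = 85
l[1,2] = -73.91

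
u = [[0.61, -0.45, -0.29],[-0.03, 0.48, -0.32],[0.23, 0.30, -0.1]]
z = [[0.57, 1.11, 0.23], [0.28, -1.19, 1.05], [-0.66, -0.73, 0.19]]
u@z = [[0.41, 1.42, -0.39], [0.33, -0.37, 0.44], [0.28, -0.03, 0.35]]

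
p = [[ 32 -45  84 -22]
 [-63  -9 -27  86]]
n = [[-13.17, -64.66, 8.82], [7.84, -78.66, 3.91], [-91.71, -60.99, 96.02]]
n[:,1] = [-64.66, -78.66, -60.99]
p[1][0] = -63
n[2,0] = -91.71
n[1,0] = 7.84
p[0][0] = 32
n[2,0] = -91.71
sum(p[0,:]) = 49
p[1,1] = -9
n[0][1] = -64.66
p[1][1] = -9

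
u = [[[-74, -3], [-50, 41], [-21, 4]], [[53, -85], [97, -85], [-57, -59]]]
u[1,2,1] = -59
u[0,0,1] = -3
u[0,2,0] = -21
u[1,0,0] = 53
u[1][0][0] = 53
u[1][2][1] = -59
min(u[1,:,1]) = -85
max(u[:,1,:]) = 97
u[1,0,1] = -85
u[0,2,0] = -21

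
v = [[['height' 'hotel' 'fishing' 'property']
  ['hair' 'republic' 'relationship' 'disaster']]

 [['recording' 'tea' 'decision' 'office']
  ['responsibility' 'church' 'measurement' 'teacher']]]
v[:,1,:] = [['hair', 'republic', 'relationship', 'disaster'], ['responsibility', 'church', 'measurement', 'teacher']]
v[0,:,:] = [['height', 'hotel', 'fishing', 'property'], ['hair', 'republic', 'relationship', 'disaster']]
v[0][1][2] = 'relationship'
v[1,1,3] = 'teacher'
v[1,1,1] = 'church'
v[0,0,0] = 'height'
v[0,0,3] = 'property'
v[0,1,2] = 'relationship'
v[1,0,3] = 'office'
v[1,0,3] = 'office'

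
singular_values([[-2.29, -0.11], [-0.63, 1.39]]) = [2.4, 1.36]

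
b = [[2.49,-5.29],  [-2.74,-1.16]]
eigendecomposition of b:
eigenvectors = [[0.91, 0.66], [-0.41, 0.75]]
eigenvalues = [4.89, -3.56]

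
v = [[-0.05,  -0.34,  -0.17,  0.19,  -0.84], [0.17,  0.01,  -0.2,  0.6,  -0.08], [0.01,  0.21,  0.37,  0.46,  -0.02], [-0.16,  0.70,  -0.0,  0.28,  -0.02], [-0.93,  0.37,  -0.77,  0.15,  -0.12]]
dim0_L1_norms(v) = [1.32, 1.63, 1.51, 1.68, 1.08]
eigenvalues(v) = [(-0.89+0j), (-0.57+0j), (0.82+0j), (0.57+0.21j), (0.57-0.21j)]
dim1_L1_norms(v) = [1.59, 1.06, 1.07, 1.16, 2.34]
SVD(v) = [[-0.15, -0.87, 0.26, -0.38, -0.10], [-0.12, -0.13, 0.56, 0.78, -0.2], [0.02, 0.19, 0.61, -0.22, 0.74], [-0.33, 0.43, 0.42, -0.43, -0.59], [-0.93, 0.01, -0.25, 0.11, 0.26]] @ diag([1.355140118559949, 1.0015240258637272, 0.9062859689173604, 0.4593831250018022, 0.2671287548994606]) @ [[0.66, -0.38, 0.57, -0.24, 0.18], [-0.05, 0.64, 0.24, -0.03, 0.73], [0.28, 0.27, 0.29, 0.83, -0.28], [0.26, -0.38, -0.56, 0.42, 0.55], [-0.64, -0.48, 0.47, 0.29, 0.23]]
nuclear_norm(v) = 3.99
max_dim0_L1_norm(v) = 1.68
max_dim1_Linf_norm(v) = 0.93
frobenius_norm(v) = 1.99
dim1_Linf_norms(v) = [0.84, 0.6, 0.46, 0.7, 0.93]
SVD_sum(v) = [[-0.13, 0.08, -0.11, 0.05, -0.04],[-0.11, 0.06, -0.09, 0.04, -0.03],[0.01, -0.01, 0.01, -0.01, 0.0],[-0.3, 0.17, -0.25, 0.11, -0.08],[-0.83, 0.48, -0.71, 0.3, -0.23]] + [[0.04, -0.56, -0.21, 0.03, -0.64], [0.01, -0.08, -0.03, 0.00, -0.09], [-0.01, 0.12, 0.05, -0.01, 0.14], [-0.02, 0.28, 0.10, -0.01, 0.31], [-0.0, 0.00, 0.0, -0.0, 0.0]] + [[0.07,0.06,0.07,0.19,-0.07],[0.14,0.14,0.15,0.42,-0.14],[0.16,0.15,0.16,0.46,-0.15],[0.11,0.1,0.11,0.32,-0.11],[-0.07,-0.06,-0.07,-0.19,0.06]] + [[-0.04, 0.06, 0.1, -0.07, -0.09], [0.09, -0.14, -0.20, 0.15, 0.20], [-0.03, 0.04, 0.06, -0.04, -0.06], [-0.05, 0.07, 0.11, -0.08, -0.11], [0.01, -0.02, -0.03, 0.02, 0.03]] + [[0.02, 0.01, -0.01, -0.01, -0.01], [0.03, 0.03, -0.02, -0.02, -0.01], [-0.13, -0.09, 0.09, 0.06, 0.05], [0.1, 0.07, -0.07, -0.05, -0.04], [-0.04, -0.03, 0.03, 0.02, 0.02]]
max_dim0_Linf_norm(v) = 0.93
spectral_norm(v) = 1.36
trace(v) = 0.49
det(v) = 0.15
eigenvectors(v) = [[(0.6+0j),0.20+0.00j,(0.57+0j),(-0.63+0j),-0.63-0.00j], [(-0.2+0j),-0.61+0.00j,0.23+0.00j,(-0.02+0.13j),(-0.02-0.13j)], [(-0.04+0j),-0.13+0.00j,(0.31+0j),0.45-0.19j,(0.45+0.19j)], [(0.21+0j),(0.55+0j),0.15+0.00j,(0.32+0.07j),(0.32-0.07j)], [0.74+0.00j,0.52+0.00j,-0.71+0.00j,(0.45+0.16j),0.45-0.16j]]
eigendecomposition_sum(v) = [[(-0.47-0j), -0.17-0.00j, -0.41+0.00j, 0.39-0.00j, -0.52+0.00j], [0.15+0.00j, (0.05+0j), (0.13-0j), -0.13+0.00j, (0.17-0j)], [0.03+0.00j, (0.01+0j), (0.03-0j), -0.02+0.00j, (0.03-0j)], [-0.16-0.00j, (-0.06-0j), -0.14+0.00j, 0.14-0.00j, -0.18+0.00j], [(-0.57-0j), (-0.2-0j), -0.50+0.00j, 0.48-0.00j, -0.64+0.00j]] + [[(0.02+0j), 0.11+0.00j, 0.07-0.00j, -0.13+0.00j, 0.05-0.00j], [(-0.06-0j), (-0.33-0j), -0.21+0.00j, (0.39-0j), (-0.16+0j)], [-0.01-0.00j, -0.07-0.00j, (-0.04+0j), (0.08-0j), (-0.03+0j)], [0.05+0.00j, 0.30+0.00j, (0.19-0j), -0.35+0.00j, (0.15-0j)], [0.05+0.00j, 0.28+0.00j, 0.18-0.00j, -0.33+0.00j, 0.14-0.00j]] + [[0.21+0.00j,  0.27+0.00j,  0.19+0.00j,  0.47+0.00j,  (-0.22+0j)], [(0.08+0j),  (0.11+0j),  (0.07+0j),  (0.19+0j),  (-0.09+0j)], [(0.11+0j),  (0.15+0j),  0.10+0.00j,  0.26+0.00j,  (-0.12+0j)], [0.06+0.00j,  0.07+0.00j,  (0.05+0j),  (0.13+0j),  -0.06+0.00j], [-0.26+0.00j,  (-0.33+0j),  (-0.23+0j),  -0.58+0.00j,  (0.28-0j)]] + [[0.10-0.03j,(-0.27+0.46j),(-0.01-0.46j),-0.27+0.40j,(-0.07+0.01j)],[(-0-0.02j),0.09+0.07j,(-0.1-0.01j),0.08+0.07j,(-0+0.02j)],[-0.06+0.05j,(0.06-0.41j),(0.14+0.33j),(0.07-0.37j),(0.05-0.03j)],[(-0.05+0j),(0.2-0.2j),(-0.05+0.24j),(0.19-0.17j),0.04+0.00j],[(-0.08-0j),(0.31-0.26j),-0.11+0.33j,0.29-0.22j,(0.06+0.01j)]] + [[(0.1+0.03j), -0.27-0.46j, -0.01+0.46j, -0.27-0.40j, (-0.07-0.01j)],[(-0+0.02j), (0.09-0.07j), (-0.1+0.01j), (0.08-0.07j), (-0-0.02j)],[(-0.06-0.05j), (0.06+0.41j), (0.14-0.33j), (0.07+0.37j), (0.05+0.03j)],[-0.05-0.00j, 0.20+0.20j, (-0.05-0.24j), 0.19+0.17j, (0.04-0j)],[(-0.08+0j), (0.31+0.26j), (-0.11-0.33j), 0.29+0.22j, (0.06-0.01j)]]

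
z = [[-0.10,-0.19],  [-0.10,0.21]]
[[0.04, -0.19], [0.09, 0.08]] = z @ [[-0.63, 0.60], [0.11, 0.66]]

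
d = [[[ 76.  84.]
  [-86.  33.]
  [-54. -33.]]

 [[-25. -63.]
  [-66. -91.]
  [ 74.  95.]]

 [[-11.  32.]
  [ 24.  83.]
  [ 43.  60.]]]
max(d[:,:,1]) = 95.0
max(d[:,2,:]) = 95.0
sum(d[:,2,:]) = 185.0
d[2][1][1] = 83.0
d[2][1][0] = 24.0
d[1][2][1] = 95.0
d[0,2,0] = -54.0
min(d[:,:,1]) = -91.0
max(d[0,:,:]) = 84.0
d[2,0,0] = -11.0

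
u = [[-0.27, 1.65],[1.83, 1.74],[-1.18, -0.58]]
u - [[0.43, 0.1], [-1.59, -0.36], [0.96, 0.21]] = [[-0.7, 1.55], [3.42, 2.10], [-2.14, -0.79]]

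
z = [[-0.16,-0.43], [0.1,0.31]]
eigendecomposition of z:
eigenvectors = [[-0.96,0.78], [0.28,-0.63]]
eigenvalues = [-0.04, 0.19]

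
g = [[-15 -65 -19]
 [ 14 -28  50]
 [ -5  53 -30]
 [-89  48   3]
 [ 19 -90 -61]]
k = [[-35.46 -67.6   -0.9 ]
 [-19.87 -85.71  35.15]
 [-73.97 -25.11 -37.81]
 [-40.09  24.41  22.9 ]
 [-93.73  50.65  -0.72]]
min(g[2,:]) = -30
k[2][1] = -25.11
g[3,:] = [-89, 48, 3]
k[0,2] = -0.9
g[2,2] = -30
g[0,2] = -19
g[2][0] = -5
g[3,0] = -89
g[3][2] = 3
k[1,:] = [-19.87, -85.71, 35.15]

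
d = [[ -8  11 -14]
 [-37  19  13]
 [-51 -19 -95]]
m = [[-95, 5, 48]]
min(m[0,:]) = -95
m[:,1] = [5]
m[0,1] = 5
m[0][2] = 48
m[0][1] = 5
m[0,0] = -95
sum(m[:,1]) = 5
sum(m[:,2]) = 48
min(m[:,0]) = -95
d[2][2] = -95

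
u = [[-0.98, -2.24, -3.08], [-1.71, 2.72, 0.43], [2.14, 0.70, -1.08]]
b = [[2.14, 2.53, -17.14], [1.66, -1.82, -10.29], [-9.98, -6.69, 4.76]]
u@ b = [[24.92, 22.20, 25.19], [-3.44, -12.15, 3.37], [16.52, 11.37, -49.02]]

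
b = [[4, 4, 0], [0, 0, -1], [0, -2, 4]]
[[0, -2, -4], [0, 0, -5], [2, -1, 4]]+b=[[4, 2, -4], [0, 0, -6], [2, -3, 8]]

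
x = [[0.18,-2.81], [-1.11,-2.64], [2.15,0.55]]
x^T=[[0.18,-1.11,2.15],[-2.81,-2.64,0.55]]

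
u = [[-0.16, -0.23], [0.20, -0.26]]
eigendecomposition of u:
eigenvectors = [[0.73+0.00j, 0.73-0.00j], [(0.16-0.66j), (0.16+0.66j)]]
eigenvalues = [(-0.21+0.21j), (-0.21-0.21j)]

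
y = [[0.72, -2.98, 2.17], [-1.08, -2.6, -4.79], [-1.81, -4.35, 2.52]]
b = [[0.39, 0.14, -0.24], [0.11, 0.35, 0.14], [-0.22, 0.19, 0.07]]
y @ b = [[-0.52, -0.53, -0.44], [0.35, -1.97, -0.44], [-1.74, -1.3, 0.00]]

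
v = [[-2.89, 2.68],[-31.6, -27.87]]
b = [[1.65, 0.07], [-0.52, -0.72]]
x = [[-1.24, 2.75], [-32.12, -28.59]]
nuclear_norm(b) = 2.41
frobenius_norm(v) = 42.32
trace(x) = -29.83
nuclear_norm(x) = 45.89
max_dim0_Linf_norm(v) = 31.6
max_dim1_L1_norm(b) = 1.72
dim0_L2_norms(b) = [1.73, 0.72]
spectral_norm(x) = 43.01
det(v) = 165.23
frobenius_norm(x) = 43.11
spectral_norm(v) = 42.14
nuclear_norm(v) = 46.06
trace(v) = -30.76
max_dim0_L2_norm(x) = 32.14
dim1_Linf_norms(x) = [2.75, 32.12]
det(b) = -1.15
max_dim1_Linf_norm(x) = 32.12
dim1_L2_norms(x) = [3.02, 43.0]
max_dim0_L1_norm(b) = 2.17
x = b + v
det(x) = 123.78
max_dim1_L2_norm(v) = 42.13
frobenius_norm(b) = 1.88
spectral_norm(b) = 1.76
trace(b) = 0.93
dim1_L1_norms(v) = [5.57, 59.47]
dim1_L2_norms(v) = [3.94, 42.13]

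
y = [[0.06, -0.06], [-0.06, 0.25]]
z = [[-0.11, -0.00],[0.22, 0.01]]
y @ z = [[-0.02,-0.0], [0.06,0.00]]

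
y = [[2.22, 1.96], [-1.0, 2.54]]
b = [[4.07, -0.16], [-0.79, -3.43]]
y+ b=[[6.29, 1.8], [-1.79, -0.89]]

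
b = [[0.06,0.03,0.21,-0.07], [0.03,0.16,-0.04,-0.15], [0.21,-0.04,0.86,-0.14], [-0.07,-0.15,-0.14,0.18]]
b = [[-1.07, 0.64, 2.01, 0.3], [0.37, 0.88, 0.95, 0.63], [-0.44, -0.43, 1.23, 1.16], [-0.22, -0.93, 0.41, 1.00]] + [[1.13, -0.61, -1.80, -0.37], [-0.34, -0.72, -0.99, -0.78], [0.65, 0.39, -0.37, -1.3], [0.15, 0.78, -0.55, -0.82]]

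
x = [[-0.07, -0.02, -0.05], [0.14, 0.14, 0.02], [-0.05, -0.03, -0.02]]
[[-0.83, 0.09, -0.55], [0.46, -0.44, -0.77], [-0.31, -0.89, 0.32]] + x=[[-0.90, 0.07, -0.60],[0.60, -0.30, -0.75],[-0.36, -0.92, 0.30]]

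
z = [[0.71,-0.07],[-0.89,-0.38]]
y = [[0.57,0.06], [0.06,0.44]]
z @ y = [[0.4, 0.01], [-0.53, -0.22]]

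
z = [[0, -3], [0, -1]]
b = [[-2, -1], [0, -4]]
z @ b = [[0, 12], [0, 4]]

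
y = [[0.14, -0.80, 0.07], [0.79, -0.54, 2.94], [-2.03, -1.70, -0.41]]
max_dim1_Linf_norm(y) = 2.94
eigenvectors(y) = [[-0.71+0.00j, 0.09+0.21j, (0.09-0.21j)], [0.56+0.00j, (0.76+0j), 0.76-0.00j], [0.43+0.00j, -0.08+0.60j, -0.08-0.60j]]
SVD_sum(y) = [[0.03, 0.01, 0.04],[1.46, 0.29, 2.44],[-0.80, -0.16, -1.33]] + [[-0.29, -0.41, 0.22], [-0.63, -0.88, 0.48], [-1.15, -1.62, 0.88]] + [[0.41, -0.4, -0.20], [-0.05, 0.05, 0.02], [-0.08, 0.07, 0.04]]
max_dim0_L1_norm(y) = 3.42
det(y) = 5.08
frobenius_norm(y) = 4.17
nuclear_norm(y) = 6.41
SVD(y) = [[-0.02, -0.22, 0.98], [-0.88, -0.47, -0.12], [0.48, -0.86, -0.18]] @ diag([3.256671044946383, 2.533472699106051, 0.6151502157133097]) @ [[-0.51, -0.10, -0.85], [0.53, 0.74, -0.41], [0.68, -0.66, -0.33]]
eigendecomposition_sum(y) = [[0.54+0.00j, -0.09+0.00j, -0.19+0.00j], [-0.43-0.00j, 0.07-0.00j, 0.15-0.00j], [(-0.33-0j), 0.05-0.00j, 0.12-0.00j]] + [[-0.20+0.29j, (-0.36+0.06j), 0.13+0.40j], [0.61+1.00j, -0.30+1.16j, 1.39+0.14j], [(-0.85+0.37j), (-0.88-0.37j), -0.26+1.08j]] + [[(-0.2-0.29j), -0.36-0.06j, 0.13-0.40j], [0.61-1.00j, -0.30-1.16j, 1.39-0.14j], [(-0.85-0.37j), (-0.88+0.37j), (-0.26-1.08j)]]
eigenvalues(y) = [(0.73+0j), (-0.77+2.53j), (-0.77-2.53j)]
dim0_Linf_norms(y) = [2.03, 1.7, 2.94]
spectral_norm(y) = 3.26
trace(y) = -0.81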